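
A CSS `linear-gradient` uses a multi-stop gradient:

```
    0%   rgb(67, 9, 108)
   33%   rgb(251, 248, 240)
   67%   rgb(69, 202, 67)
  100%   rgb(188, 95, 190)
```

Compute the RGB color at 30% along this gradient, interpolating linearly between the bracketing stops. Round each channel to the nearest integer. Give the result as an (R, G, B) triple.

30% lies between the 0% and 33% stops, so the local fraction is t = (30 − 0)/(33 − 0) = 30/33 ≈ 0.9091.
R = 67 + 0.9091 × (251 − 67) = 234.274 → 234
G = 9 + 0.9091 × (248 − 9) = 226.275 → 226
B = 108 + 0.9091 × (240 − 108) = 228.001 → 228

(234, 226, 228)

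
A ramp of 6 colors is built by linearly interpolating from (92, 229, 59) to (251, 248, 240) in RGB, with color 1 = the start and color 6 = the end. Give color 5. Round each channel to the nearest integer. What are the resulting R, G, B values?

(219, 244, 204)

With 6 swatches and endpoints inclusive, swatch 5 sits at t = (5 − 1)/(6 − 1) = 4/5 ≈ 0.8.
R = 92 + 0.8 × (251 − 92) = 219.2 → 219
G = 229 + 0.8 × (248 − 229) = 244.2 → 244
B = 59 + 0.8 × (240 − 59) = 203.8 → 204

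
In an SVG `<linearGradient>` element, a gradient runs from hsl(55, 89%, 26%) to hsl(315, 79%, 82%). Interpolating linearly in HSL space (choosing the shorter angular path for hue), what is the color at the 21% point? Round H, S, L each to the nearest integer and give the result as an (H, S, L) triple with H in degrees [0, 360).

(34, 87, 38)

Hue: 315 − 55 = 260°, but |260| > 180 so the shorter arc goes the other way: Δh = 260 − 360 = -100°.
H = 55 + 0.21 × (-100) = 34 → 34°
S = 89 + 0.21 × (79 − 89) = 86.9 → 87%
L = 26 + 0.21 × (82 − 26) = 37.76 → 38%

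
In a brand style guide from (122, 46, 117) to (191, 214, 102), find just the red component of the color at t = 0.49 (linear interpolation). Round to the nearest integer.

R = 122 + 0.49 × (191 − 122) = 155.81 → 156

156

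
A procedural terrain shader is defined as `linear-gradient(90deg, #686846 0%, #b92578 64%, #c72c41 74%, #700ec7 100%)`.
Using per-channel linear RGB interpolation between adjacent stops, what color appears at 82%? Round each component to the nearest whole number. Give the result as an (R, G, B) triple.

(172, 35, 106)

82% lies between the 74% and 100% stops, so the local fraction is t = (82 − 74)/(100 − 74) = 8/26 ≈ 0.3077.
#c72c41 → (199, 44, 65); #700ec7 → (112, 14, 199).
R = 199 + 0.3077 × (112 − 199) = 172.23 → 172
G = 44 + 0.3077 × (14 − 44) = 34.769 → 35
B = 65 + 0.3077 × (199 − 65) = 106.232 → 106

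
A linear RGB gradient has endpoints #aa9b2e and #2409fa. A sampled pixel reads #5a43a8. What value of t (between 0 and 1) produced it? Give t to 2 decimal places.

Invert the lerp on the B channel (largest span, 204): t = (168 − 46) / (250 − 46) = 122/204 = 0.59804.
Check on R: (90 − 170)/(36 − 170) = 0.597 ✓

0.60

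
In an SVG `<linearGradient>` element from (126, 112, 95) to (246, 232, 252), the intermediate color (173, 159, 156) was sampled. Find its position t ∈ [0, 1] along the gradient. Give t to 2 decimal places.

Invert the lerp on the B channel (largest span, 157): t = (156 − 95) / (252 − 95) = 61/157 = 0.38854.
Check on R: (173 − 126)/(246 − 126) = 0.3917 ✓

0.39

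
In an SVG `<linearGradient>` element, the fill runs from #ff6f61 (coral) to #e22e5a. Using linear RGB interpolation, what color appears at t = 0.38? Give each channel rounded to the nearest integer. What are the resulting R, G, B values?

#ff6f61 → (255, 111, 97); #e22e5a → (226, 46, 90).
R = 255 + 0.38 × (226 − 255) = 255 + 0.38 × -29 = 243.98 → 244
G = 111 + 0.38 × (46 − 111) = 111 + 0.38 × -65 = 86.3 → 86
B = 97 + 0.38 × (90 − 97) = 97 + 0.38 × -7 = 94.34 → 94

(244, 86, 94)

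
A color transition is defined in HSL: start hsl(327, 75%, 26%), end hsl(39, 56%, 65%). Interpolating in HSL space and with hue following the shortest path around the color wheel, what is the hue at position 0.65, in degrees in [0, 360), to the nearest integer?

Hue: 39 − 327 = -288°, but |-288| > 180 so the shorter arc goes the other way: Δh = -288 + 360 = 72°.
H = 327 + 0.65 × (72) = 373.8 → 374 → 374 mod 360 = 14°

14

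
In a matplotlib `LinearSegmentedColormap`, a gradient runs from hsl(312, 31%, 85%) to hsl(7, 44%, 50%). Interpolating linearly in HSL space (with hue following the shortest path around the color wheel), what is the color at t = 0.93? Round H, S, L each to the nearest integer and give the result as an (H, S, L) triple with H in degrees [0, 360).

(3, 43, 52)

Hue: 7 − 312 = -305°, but |-305| > 180 so the shorter arc goes the other way: Δh = -305 + 360 = 55°.
H = 312 + 0.93 × (55) = 363.15 → 363 → 363 mod 360 = 3°
S = 31 + 0.93 × (44 − 31) = 43.09 → 43%
L = 85 + 0.93 × (50 − 85) = 52.45 → 52%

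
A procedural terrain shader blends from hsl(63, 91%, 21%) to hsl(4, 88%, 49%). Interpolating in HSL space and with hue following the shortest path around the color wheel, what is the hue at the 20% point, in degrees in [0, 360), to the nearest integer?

51

Hue arc: Δh = 4 − 63 = -59° (|Δh| ≤ 180, already the shorter path).
H = 63 + 0.2 × (-59) = 51.2 → 51°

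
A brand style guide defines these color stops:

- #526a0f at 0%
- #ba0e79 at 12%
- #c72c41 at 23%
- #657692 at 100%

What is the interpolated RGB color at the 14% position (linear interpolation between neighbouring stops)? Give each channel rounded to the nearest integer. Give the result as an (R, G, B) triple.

(188, 19, 111)

14% lies between the 12% and 23% stops, so the local fraction is t = (14 − 12)/(23 − 12) = 2/11 ≈ 0.1818.
#ba0e79 → (186, 14, 121); #c72c41 → (199, 44, 65).
R = 186 + 0.1818 × (199 − 186) = 188.363 → 188
G = 14 + 0.1818 × (44 − 14) = 19.454 → 19
B = 121 + 0.1818 × (65 − 121) = 110.819 → 111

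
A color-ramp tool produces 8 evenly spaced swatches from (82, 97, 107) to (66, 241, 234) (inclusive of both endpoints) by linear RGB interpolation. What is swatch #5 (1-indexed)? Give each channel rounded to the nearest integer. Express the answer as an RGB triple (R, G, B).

(73, 179, 180)

With 8 swatches and endpoints inclusive, swatch 5 sits at t = (5 − 1)/(8 − 1) = 4/7 ≈ 0.5714.
R = 82 + 0.5714 × (66 − 82) = 72.858 → 73
G = 97 + 0.5714 × (241 − 97) = 179.282 → 179
B = 107 + 0.5714 × (234 − 107) = 179.568 → 180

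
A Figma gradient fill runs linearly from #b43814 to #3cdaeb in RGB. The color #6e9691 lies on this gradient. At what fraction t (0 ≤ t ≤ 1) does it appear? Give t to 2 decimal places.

0.58

Invert the lerp on the B channel (largest span, 215): t = (145 − 20) / (235 − 20) = 125/215 = 0.5814.
Check on R: (110 − 180)/(60 − 180) = 0.5833 ✓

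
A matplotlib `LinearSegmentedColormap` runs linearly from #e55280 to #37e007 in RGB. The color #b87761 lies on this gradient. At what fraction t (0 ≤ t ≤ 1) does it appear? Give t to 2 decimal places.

Invert the lerp on the R channel (largest span, 174): t = (184 − 229) / (55 − 229) = -45/-174 = 0.25862.
Check on G: (119 − 82)/(224 − 82) = 0.2606 ✓

0.26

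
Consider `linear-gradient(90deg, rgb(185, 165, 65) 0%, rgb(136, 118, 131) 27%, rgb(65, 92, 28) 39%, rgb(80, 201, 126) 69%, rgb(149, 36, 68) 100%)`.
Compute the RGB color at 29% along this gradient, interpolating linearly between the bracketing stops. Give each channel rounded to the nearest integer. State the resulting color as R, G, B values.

(124, 114, 114)

29% lies between the 27% and 39% stops, so the local fraction is t = (29 − 27)/(39 − 27) = 2/12 ≈ 0.1667.
R = 136 + 0.1667 × (65 − 136) = 124.164 → 124
G = 118 + 0.1667 × (92 − 118) = 113.666 → 114
B = 131 + 0.1667 × (28 − 131) = 113.83 → 114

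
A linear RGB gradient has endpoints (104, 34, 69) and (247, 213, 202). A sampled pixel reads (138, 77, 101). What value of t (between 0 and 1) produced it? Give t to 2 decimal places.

Invert the lerp on the G channel (largest span, 179): t = (77 − 34) / (213 − 34) = 43/179 = 0.24022.
Check on R: (138 − 104)/(247 − 104) = 0.2378 ✓

0.24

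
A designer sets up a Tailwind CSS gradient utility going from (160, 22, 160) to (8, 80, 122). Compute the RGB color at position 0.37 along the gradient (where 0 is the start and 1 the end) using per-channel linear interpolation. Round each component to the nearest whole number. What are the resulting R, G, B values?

(104, 43, 146)

R = 160 + 0.37 × (8 − 160) = 160 + 0.37 × -152 = 103.76 → 104
G = 22 + 0.37 × (80 − 22) = 22 + 0.37 × 58 = 43.46 → 43
B = 160 + 0.37 × (122 − 160) = 160 + 0.37 × -38 = 145.94 → 146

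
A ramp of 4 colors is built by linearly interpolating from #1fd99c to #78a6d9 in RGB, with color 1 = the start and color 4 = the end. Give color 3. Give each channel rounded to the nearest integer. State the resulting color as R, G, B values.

(90, 183, 197)

With 4 swatches and endpoints inclusive, swatch 3 sits at t = (3 − 1)/(4 − 1) = 2/3 ≈ 0.6667.
#1fd99c → (31, 217, 156); #78a6d9 → (120, 166, 217).
R = 31 + 0.6667 × (120 − 31) = 90.336 → 90
G = 217 + 0.6667 × (166 − 217) = 182.998 → 183
B = 156 + 0.6667 × (217 − 156) = 196.669 → 197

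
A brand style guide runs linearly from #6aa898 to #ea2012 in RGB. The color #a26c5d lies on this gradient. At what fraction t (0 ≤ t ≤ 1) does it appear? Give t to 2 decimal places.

Invert the lerp on the G channel (largest span, 136): t = (108 − 168) / (32 − 168) = -60/-136 = 0.44118.
Check on R: (162 − 106)/(234 − 106) = 0.4375 ✓

0.44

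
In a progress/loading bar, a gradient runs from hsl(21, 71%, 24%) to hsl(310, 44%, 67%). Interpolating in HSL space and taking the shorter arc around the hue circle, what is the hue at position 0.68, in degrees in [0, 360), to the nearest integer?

Hue: 310 − 21 = 289°, but |289| > 180 so the shorter arc goes the other way: Δh = 289 − 360 = -71°.
H = 21 + 0.68 × (-71) = -27.28 → -27 → -27 mod 360 = 333°

333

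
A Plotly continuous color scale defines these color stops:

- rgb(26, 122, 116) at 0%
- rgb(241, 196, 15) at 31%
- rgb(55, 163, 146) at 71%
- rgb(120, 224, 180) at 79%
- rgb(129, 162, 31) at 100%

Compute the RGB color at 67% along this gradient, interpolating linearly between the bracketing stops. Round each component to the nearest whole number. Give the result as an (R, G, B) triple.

67% lies between the 31% and 71% stops, so the local fraction is t = (67 − 31)/(71 − 31) = 36/40 ≈ 0.9.
R = 241 + 0.9 × (55 − 241) = 73.6 → 74
G = 196 + 0.9 × (163 − 196) = 166.3 → 166
B = 15 + 0.9 × (146 − 15) = 132.9 → 133

(74, 166, 133)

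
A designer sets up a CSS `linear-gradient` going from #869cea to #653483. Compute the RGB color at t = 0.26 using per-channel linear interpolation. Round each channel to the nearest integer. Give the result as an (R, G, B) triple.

#869cea → (134, 156, 234); #653483 → (101, 52, 131).
R = 134 + 0.26 × (101 − 134) = 134 + 0.26 × -33 = 125.42 → 125
G = 156 + 0.26 × (52 − 156) = 156 + 0.26 × -104 = 128.96 → 129
B = 234 + 0.26 × (131 − 234) = 234 + 0.26 × -103 = 207.22 → 207
So the blended color is (125, 129, 207), about #7d81cf.

(125, 129, 207)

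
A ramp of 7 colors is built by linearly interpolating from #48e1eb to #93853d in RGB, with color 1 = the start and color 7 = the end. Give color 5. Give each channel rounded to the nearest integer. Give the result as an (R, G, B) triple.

(122, 164, 119)

With 7 swatches and endpoints inclusive, swatch 5 sits at t = (5 − 1)/(7 − 1) = 4/6 ≈ 0.6667.
#48e1eb → (72, 225, 235); #93853d → (147, 133, 61).
R = 72 + 0.6667 × (147 − 72) = 122.002 → 122
G = 225 + 0.6667 × (133 − 225) = 163.664 → 164
B = 235 + 0.6667 × (61 − 235) = 118.994 → 119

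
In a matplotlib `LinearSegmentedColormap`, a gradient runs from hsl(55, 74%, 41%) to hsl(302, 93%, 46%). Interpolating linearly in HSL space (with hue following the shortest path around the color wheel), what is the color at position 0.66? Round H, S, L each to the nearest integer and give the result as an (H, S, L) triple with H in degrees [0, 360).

(340, 87, 44)

Hue: 302 − 55 = 247°, but |247| > 180 so the shorter arc goes the other way: Δh = 247 − 360 = -113°.
H = 55 + 0.66 × (-113) = -19.58 → -20 → -20 mod 360 = 340°
S = 74 + 0.66 × (93 − 74) = 86.54 → 87%
L = 41 + 0.66 × (46 − 41) = 44.3 → 44%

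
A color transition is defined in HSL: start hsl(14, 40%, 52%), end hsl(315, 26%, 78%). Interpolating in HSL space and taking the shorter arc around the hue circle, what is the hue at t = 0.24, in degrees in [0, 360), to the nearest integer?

Hue: 315 − 14 = 301°, but |301| > 180 so the shorter arc goes the other way: Δh = 301 − 360 = -59°.
H = 14 + 0.24 × (-59) = -0.16 → 0°

0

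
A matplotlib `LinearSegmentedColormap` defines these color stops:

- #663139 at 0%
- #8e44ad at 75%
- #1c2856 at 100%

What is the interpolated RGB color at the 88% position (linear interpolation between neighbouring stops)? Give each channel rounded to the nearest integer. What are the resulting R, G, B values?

88% lies between the 75% and 100% stops, so the local fraction is t = (88 − 75)/(100 − 75) = 13/25 ≈ 0.52.
#8e44ad → (142, 68, 173); #1c2856 → (28, 40, 86).
R = 142 + 0.52 × (28 − 142) = 82.72 → 83
G = 68 + 0.52 × (40 − 68) = 53.44 → 53
B = 173 + 0.52 × (86 − 173) = 127.76 → 128

(83, 53, 128)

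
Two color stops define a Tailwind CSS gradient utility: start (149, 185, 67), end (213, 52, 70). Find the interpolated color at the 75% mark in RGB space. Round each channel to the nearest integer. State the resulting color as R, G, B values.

75% corresponds to t = 0.75.
R = 149 + 0.75 × (213 − 149) = 149 + 0.75 × 64 = 197 → 197
G = 185 + 0.75 × (52 − 185) = 185 + 0.75 × -133 = 85.25 → 85
B = 67 + 0.75 × (70 − 67) = 67 + 0.75 × 3 = 69.25 → 69

(197, 85, 69)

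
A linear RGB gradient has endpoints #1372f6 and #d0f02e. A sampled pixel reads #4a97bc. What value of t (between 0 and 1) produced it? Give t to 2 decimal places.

Invert the lerp on the B channel (largest span, 200): t = (188 − 246) / (46 − 246) = -58/-200 = 0.29.
Check on R: (74 − 19)/(208 − 19) = 0.291 ✓

0.29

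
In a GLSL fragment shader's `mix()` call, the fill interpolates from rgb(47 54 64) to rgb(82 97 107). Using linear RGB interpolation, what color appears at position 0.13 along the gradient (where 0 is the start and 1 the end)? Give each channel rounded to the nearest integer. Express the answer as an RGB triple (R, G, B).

(52, 60, 70)

R = 47 + 0.13 × (82 − 47) = 47 + 0.13 × 35 = 51.55 → 52
G = 54 + 0.13 × (97 − 54) = 54 + 0.13 × 43 = 59.59 → 60
B = 64 + 0.13 × (107 − 64) = 64 + 0.13 × 43 = 69.59 → 70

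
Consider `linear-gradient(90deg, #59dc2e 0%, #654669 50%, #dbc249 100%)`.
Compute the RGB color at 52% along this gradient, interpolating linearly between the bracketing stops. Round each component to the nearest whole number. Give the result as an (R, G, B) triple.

52% lies between the 50% and 100% stops, so the local fraction is t = (52 − 50)/(100 − 50) = 2/50 ≈ 0.04.
#654669 → (101, 70, 105); #dbc249 → (219, 194, 73).
R = 101 + 0.04 × (219 − 101) = 105.72 → 106
G = 70 + 0.04 × (194 − 70) = 74.96 → 75
B = 105 + 0.04 × (73 − 105) = 103.72 → 104

(106, 75, 104)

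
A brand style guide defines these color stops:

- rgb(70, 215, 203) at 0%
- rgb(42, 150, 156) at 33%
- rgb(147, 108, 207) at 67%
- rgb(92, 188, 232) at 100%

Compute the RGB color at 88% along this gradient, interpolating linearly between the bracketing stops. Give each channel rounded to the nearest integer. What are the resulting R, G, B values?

88% lies between the 67% and 100% stops, so the local fraction is t = (88 − 67)/(100 − 67) = 21/33 ≈ 0.6364.
R = 147 + 0.6364 × (92 − 147) = 111.998 → 112
G = 108 + 0.6364 × (188 − 108) = 158.912 → 159
B = 207 + 0.6364 × (232 − 207) = 222.91 → 223

(112, 159, 223)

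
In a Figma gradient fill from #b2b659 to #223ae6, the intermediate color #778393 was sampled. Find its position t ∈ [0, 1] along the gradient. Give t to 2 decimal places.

Invert the lerp on the R channel (largest span, 144): t = (119 − 178) / (34 − 178) = -59/-144 = 0.40972.
Check on G: (131 − 182)/(58 − 182) = 0.4113 ✓

0.41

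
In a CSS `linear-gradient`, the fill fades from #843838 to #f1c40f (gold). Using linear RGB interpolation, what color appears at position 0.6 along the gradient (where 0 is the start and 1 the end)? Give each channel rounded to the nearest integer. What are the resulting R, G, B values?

#843838 → (132, 56, 56); #f1c40f → (241, 196, 15).
R = 132 + 0.6 × (241 − 132) = 132 + 0.6 × 109 = 197.4 → 197
G = 56 + 0.6 × (196 − 56) = 56 + 0.6 × 140 = 140 → 140
B = 56 + 0.6 × (15 − 56) = 56 + 0.6 × -41 = 31.4 → 31
So the blended color is (197, 140, 31), about #c58c1f.

(197, 140, 31)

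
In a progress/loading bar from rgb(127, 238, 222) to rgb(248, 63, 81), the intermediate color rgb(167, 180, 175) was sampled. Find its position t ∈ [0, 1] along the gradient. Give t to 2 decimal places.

Invert the lerp on the G channel (largest span, 175): t = (180 − 238) / (63 − 238) = -58/-175 = 0.33143.
Check on R: (167 − 127)/(248 − 127) = 0.3306 ✓

0.33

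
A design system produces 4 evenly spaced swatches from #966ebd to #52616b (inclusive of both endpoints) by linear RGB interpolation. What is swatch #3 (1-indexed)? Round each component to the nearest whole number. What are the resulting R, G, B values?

(105, 101, 134)

With 4 swatches and endpoints inclusive, swatch 3 sits at t = (3 − 1)/(4 − 1) = 2/3 ≈ 0.6667.
#966ebd → (150, 110, 189); #52616b → (82, 97, 107).
R = 150 + 0.6667 × (82 − 150) = 104.664 → 105
G = 110 + 0.6667 × (97 − 110) = 101.333 → 101
B = 189 + 0.6667 × (107 − 189) = 134.331 → 134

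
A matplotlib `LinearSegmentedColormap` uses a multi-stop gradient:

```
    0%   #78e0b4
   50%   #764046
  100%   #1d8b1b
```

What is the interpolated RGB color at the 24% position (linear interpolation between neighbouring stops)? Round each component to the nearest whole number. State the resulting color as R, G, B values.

24% lies between the 0% and 50% stops, so the local fraction is t = (24 − 0)/(50 − 0) = 24/50 ≈ 0.48.
#78e0b4 → (120, 224, 180); #764046 → (118, 64, 70).
R = 120 + 0.48 × (118 − 120) = 119.04 → 119
G = 224 + 0.48 × (64 − 224) = 147.2 → 147
B = 180 + 0.48 × (70 − 180) = 127.2 → 127

(119, 147, 127)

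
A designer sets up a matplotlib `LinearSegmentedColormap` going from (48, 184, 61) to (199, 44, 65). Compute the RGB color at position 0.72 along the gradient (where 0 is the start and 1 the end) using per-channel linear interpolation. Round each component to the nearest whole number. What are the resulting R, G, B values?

R = 48 + 0.72 × (199 − 48) = 48 + 0.72 × 151 = 156.72 → 157
G = 184 + 0.72 × (44 − 184) = 184 + 0.72 × -140 = 83.2 → 83
B = 61 + 0.72 × (65 − 61) = 61 + 0.72 × 4 = 63.88 → 64

(157, 83, 64)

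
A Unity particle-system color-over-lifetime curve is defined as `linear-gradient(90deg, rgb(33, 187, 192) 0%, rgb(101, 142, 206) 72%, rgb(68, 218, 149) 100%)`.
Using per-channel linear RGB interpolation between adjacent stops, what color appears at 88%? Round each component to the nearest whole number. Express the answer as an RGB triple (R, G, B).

(82, 185, 173)

88% lies between the 72% and 100% stops, so the local fraction is t = (88 − 72)/(100 − 72) = 16/28 ≈ 0.5714.
R = 101 + 0.5714 × (68 − 101) = 82.144 → 82
G = 142 + 0.5714 × (218 − 142) = 185.426 → 185
B = 206 + 0.5714 × (149 − 206) = 173.43 → 173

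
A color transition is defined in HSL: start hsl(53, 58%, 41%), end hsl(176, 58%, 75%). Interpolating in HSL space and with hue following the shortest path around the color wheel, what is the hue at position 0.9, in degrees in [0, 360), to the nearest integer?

Hue arc: Δh = 176 − 53 = 123° (|Δh| ≤ 180, already the shorter path).
H = 53 + 0.9 × (123) = 163.7 → 164°

164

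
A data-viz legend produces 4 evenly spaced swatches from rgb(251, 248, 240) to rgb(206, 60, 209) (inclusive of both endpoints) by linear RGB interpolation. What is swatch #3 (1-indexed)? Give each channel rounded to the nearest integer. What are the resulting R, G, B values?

(221, 123, 219)

With 4 swatches and endpoints inclusive, swatch 3 sits at t = (3 − 1)/(4 − 1) = 2/3 ≈ 0.6667.
R = 251 + 0.6667 × (206 − 251) = 220.999 → 221
G = 248 + 0.6667 × (60 − 248) = 122.66 → 123
B = 240 + 0.6667 × (209 − 240) = 219.332 → 219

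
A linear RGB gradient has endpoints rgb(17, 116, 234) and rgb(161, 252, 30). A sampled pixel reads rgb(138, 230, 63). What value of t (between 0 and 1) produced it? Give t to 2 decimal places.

0.84

Invert the lerp on the B channel (largest span, 204): t = (63 − 234) / (30 − 234) = -171/-204 = 0.83824.
Check on R: (138 − 17)/(161 − 17) = 0.8403 ✓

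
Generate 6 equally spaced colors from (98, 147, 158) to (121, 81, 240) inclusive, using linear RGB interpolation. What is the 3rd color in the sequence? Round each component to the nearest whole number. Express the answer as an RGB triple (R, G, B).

(107, 121, 191)

With 6 swatches and endpoints inclusive, swatch 3 sits at t = (3 − 1)/(6 − 1) = 2/5 ≈ 0.4.
R = 98 + 0.4 × (121 − 98) = 107.2 → 107
G = 147 + 0.4 × (81 − 147) = 120.6 → 121
B = 158 + 0.4 × (240 − 158) = 190.8 → 191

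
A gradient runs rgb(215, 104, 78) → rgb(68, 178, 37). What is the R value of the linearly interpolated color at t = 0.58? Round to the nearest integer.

R = 215 + 0.58 × (68 − 215) = 129.74 → 130

130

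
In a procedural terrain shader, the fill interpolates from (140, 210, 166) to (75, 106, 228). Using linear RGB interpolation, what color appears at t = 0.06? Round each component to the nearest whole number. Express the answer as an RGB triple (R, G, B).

(136, 204, 170)

R = 140 + 0.06 × (75 − 140) = 140 + 0.06 × -65 = 136.1 → 136
G = 210 + 0.06 × (106 − 210) = 210 + 0.06 × -104 = 203.76 → 204
B = 166 + 0.06 × (228 − 166) = 166 + 0.06 × 62 = 169.72 → 170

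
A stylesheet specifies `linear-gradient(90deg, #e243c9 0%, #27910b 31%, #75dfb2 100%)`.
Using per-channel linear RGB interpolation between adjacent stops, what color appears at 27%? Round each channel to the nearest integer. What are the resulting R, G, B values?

27% lies between the 0% and 31% stops, so the local fraction is t = (27 − 0)/(31 − 0) = 27/31 ≈ 0.871.
#e243c9 → (226, 67, 201); #27910b → (39, 145, 11).
R = 226 + 0.871 × (39 − 226) = 63.123 → 63
G = 67 + 0.871 × (145 − 67) = 134.938 → 135
B = 201 + 0.871 × (11 − 201) = 35.51 → 36

(63, 135, 36)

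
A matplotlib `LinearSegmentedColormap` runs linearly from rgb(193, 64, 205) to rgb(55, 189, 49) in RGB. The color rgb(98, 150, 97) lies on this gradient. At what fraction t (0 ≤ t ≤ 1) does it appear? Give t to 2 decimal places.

Invert the lerp on the B channel (largest span, 156): t = (97 − 205) / (49 − 205) = -108/-156 = 0.69231.
Check on R: (98 − 193)/(55 − 193) = 0.6884 ✓

0.69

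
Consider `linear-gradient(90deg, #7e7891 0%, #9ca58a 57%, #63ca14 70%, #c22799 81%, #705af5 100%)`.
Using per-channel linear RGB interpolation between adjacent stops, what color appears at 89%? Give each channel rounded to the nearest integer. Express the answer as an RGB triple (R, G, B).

89% lies between the 81% and 100% stops, so the local fraction is t = (89 − 81)/(100 − 81) = 8/19 ≈ 0.4211.
#c22799 → (194, 39, 153); #705af5 → (112, 90, 245).
R = 194 + 0.4211 × (112 − 194) = 159.47 → 159
G = 39 + 0.4211 × (90 − 39) = 60.476 → 60
B = 153 + 0.4211 × (245 − 153) = 191.741 → 192

(159, 60, 192)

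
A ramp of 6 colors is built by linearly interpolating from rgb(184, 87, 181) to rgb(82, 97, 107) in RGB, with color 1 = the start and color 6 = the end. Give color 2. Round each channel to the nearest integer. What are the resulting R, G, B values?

(164, 89, 166)

With 6 swatches and endpoints inclusive, swatch 2 sits at t = (2 − 1)/(6 − 1) = 1/5 ≈ 0.2.
R = 184 + 0.2 × (82 − 184) = 163.6 → 164
G = 87 + 0.2 × (97 − 87) = 89 → 89
B = 181 + 0.2 × (107 − 181) = 166.2 → 166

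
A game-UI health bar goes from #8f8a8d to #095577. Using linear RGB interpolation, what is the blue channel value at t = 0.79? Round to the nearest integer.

B₁ = 141 (from #8f8a8d), B₂ = 119 (from #095577).
B = 141 + 0.79 × (119 − 141) = 123.62 → 124

124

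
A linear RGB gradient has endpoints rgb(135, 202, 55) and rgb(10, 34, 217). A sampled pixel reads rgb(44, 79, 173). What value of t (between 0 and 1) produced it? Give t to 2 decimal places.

Invert the lerp on the G channel (largest span, 168): t = (79 − 202) / (34 − 202) = -123/-168 = 0.73214.
Check on R: (44 − 135)/(10 − 135) = 0.728 ✓

0.73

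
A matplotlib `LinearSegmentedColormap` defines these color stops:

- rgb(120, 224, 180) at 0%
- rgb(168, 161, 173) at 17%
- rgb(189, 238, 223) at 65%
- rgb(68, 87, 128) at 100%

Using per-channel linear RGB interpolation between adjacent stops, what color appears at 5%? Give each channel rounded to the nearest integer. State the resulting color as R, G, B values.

(134, 205, 178)

5% lies between the 0% and 17% stops, so the local fraction is t = (5 − 0)/(17 − 0) = 5/17 ≈ 0.2941.
R = 120 + 0.2941 × (168 − 120) = 134.117 → 134
G = 224 + 0.2941 × (161 − 224) = 205.472 → 205
B = 180 + 0.2941 × (173 − 180) = 177.941 → 178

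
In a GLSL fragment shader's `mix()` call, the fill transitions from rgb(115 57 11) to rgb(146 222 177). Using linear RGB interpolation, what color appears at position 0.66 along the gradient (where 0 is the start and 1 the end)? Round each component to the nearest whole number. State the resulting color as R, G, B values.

(135, 166, 121)

R = 115 + 0.66 × (146 − 115) = 115 + 0.66 × 31 = 135.46 → 135
G = 57 + 0.66 × (222 − 57) = 57 + 0.66 × 165 = 165.9 → 166
B = 11 + 0.66 × (177 − 11) = 11 + 0.66 × 166 = 120.56 → 121
So the blended color is (135, 166, 121), about #87a679.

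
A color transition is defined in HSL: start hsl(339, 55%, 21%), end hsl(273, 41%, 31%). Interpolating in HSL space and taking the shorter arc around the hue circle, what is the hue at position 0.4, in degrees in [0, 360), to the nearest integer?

Hue arc: Δh = 273 − 339 = -66° (|Δh| ≤ 180, already the shorter path).
H = 339 + 0.4 × (-66) = 312.6 → 313°

313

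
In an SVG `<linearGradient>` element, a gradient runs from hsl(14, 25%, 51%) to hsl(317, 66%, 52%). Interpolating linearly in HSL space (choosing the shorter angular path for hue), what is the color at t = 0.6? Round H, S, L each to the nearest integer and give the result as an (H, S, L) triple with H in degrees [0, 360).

(340, 50, 52)

Hue: 317 − 14 = 303°, but |303| > 180 so the shorter arc goes the other way: Δh = 303 − 360 = -57°.
H = 14 + 0.6 × (-57) = -20.2 → -20 → -20 mod 360 = 340°
S = 25 + 0.6 × (66 − 25) = 49.6 → 50%
L = 51 + 0.6 × (52 − 51) = 51.6 → 52%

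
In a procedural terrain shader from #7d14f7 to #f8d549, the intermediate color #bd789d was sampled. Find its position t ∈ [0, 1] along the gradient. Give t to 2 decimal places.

Invert the lerp on the G channel (largest span, 193): t = (120 − 20) / (213 − 20) = 100/193 = 0.51813.
Check on R: (189 − 125)/(248 − 125) = 0.5203 ✓

0.52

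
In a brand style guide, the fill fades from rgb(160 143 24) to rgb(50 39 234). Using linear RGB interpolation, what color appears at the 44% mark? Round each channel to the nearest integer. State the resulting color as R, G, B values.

44% corresponds to t = 0.44.
R = 160 + 0.44 × (50 − 160) = 160 + 0.44 × -110 = 111.6 → 112
G = 143 + 0.44 × (39 − 143) = 143 + 0.44 × -104 = 97.24 → 97
B = 24 + 0.44 × (234 − 24) = 24 + 0.44 × 210 = 116.4 → 116

(112, 97, 116)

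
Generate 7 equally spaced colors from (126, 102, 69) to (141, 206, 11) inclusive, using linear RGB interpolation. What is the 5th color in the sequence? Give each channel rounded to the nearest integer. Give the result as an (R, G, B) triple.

(136, 171, 30)

With 7 swatches and endpoints inclusive, swatch 5 sits at t = (5 − 1)/(7 − 1) = 4/6 ≈ 0.6667.
R = 126 + 0.6667 × (141 − 126) = 136 → 136
G = 102 + 0.6667 × (206 − 102) = 171.337 → 171
B = 69 + 0.6667 × (11 − 69) = 30.331 → 30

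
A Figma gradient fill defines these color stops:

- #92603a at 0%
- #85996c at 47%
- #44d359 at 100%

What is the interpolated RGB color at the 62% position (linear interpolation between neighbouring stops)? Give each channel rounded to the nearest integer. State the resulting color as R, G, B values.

(115, 169, 103)

62% lies between the 47% and 100% stops, so the local fraction is t = (62 − 47)/(100 − 47) = 15/53 ≈ 0.283.
#85996c → (133, 153, 108); #44d359 → (68, 211, 89).
R = 133 + 0.283 × (68 − 133) = 114.605 → 115
G = 153 + 0.283 × (211 − 153) = 169.414 → 169
B = 108 + 0.283 × (89 − 108) = 102.623 → 103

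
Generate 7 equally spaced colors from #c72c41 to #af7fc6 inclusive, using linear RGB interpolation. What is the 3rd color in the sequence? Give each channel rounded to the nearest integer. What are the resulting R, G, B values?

With 7 swatches and endpoints inclusive, swatch 3 sits at t = (3 − 1)/(7 − 1) = 2/6 ≈ 0.3333.
#c72c41 → (199, 44, 65); #af7fc6 → (175, 127, 198).
R = 199 + 0.3333 × (175 − 199) = 191.001 → 191
G = 44 + 0.3333 × (127 − 44) = 71.664 → 72
B = 65 + 0.3333 × (198 − 65) = 109.329 → 109

(191, 72, 109)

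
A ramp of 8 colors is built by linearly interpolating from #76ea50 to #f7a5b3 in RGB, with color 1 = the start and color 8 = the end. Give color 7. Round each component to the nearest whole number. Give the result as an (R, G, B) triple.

With 8 swatches and endpoints inclusive, swatch 7 sits at t = (7 − 1)/(8 − 1) = 6/7 ≈ 0.8571.
#76ea50 → (118, 234, 80); #f7a5b3 → (247, 165, 179).
R = 118 + 0.8571 × (247 − 118) = 228.566 → 229
G = 234 + 0.8571 × (165 − 234) = 174.86 → 175
B = 80 + 0.8571 × (179 − 80) = 164.853 → 165

(229, 175, 165)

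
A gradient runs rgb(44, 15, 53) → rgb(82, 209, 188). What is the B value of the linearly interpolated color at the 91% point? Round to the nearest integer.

176

B = 53 + 0.91 × (188 − 53) = 175.85 → 176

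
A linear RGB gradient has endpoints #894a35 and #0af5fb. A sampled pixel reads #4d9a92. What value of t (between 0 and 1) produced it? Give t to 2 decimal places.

Invert the lerp on the B channel (largest span, 198): t = (146 − 53) / (251 − 53) = 93/198 = 0.4697.
Check on R: (77 − 137)/(10 − 137) = 0.4724 ✓

0.47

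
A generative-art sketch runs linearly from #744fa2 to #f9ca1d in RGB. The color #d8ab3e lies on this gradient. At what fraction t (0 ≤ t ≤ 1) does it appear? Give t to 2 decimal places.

Invert the lerp on the R channel (largest span, 133): t = (216 − 116) / (249 − 116) = 100/133 = 0.75188.
Check on G: (171 − 79)/(202 − 79) = 0.748 ✓

0.75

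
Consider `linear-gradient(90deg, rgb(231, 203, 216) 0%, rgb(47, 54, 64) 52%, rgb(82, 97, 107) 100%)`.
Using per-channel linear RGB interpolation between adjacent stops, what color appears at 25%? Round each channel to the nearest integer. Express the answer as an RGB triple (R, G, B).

(143, 131, 143)

25% lies between the 0% and 52% stops, so the local fraction is t = (25 − 0)/(52 − 0) = 25/52 ≈ 0.4808.
R = 231 + 0.4808 × (47 − 231) = 142.533 → 143
G = 203 + 0.4808 × (54 − 203) = 131.361 → 131
B = 216 + 0.4808 × (64 − 216) = 142.918 → 143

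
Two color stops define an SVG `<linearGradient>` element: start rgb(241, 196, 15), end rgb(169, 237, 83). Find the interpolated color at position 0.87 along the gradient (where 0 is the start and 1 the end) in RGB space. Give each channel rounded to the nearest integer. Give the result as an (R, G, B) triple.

(178, 232, 74)

R = 241 + 0.87 × (169 − 241) = 241 + 0.87 × -72 = 178.36 → 178
G = 196 + 0.87 × (237 − 196) = 196 + 0.87 × 41 = 231.67 → 232
B = 15 + 0.87 × (83 − 15) = 15 + 0.87 × 68 = 74.16 → 74
So the blended color is (178, 232, 74), about #b2e84a.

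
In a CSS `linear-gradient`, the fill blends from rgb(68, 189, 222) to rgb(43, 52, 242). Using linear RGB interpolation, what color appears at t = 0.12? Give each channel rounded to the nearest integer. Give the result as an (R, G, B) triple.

R = 68 + 0.12 × (43 − 68) = 68 + 0.12 × -25 = 65 → 65
G = 189 + 0.12 × (52 − 189) = 189 + 0.12 × -137 = 172.56 → 173
B = 222 + 0.12 × (242 − 222) = 222 + 0.12 × 20 = 224.4 → 224
So the blended color is (65, 173, 224), about #41ade0.

(65, 173, 224)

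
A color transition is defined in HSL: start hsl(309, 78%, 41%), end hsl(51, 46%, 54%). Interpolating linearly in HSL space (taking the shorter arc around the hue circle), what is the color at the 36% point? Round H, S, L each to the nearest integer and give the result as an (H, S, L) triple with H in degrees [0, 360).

Hue: 51 − 309 = -258°, but |-258| > 180 so the shorter arc goes the other way: Δh = -258 + 360 = 102°.
H = 309 + 0.36 × (102) = 345.72 → 346°
S = 78 + 0.36 × (46 − 78) = 66.48 → 66%
L = 41 + 0.36 × (54 − 41) = 45.68 → 46%

(346, 66, 46)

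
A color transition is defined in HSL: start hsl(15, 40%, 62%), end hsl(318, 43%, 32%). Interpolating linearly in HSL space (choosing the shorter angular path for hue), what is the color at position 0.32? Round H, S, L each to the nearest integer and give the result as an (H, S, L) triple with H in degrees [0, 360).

Hue: 318 − 15 = 303°, but |303| > 180 so the shorter arc goes the other way: Δh = 303 − 360 = -57°.
H = 15 + 0.32 × (-57) = -3.24 → -3 → -3 mod 360 = 357°
S = 40 + 0.32 × (43 − 40) = 40.96 → 41%
L = 62 + 0.32 × (32 − 62) = 52.4 → 52%

(357, 41, 52)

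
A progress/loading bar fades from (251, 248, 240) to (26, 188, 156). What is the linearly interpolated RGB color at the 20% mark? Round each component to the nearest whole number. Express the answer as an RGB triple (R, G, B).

(206, 236, 223)

20% corresponds to t = 0.2.
R = 251 + 0.2 × (26 − 251) = 251 + 0.2 × -225 = 206 → 206
G = 248 + 0.2 × (188 − 248) = 248 + 0.2 × -60 = 236 → 236
B = 240 + 0.2 × (156 − 240) = 240 + 0.2 × -84 = 223.2 → 223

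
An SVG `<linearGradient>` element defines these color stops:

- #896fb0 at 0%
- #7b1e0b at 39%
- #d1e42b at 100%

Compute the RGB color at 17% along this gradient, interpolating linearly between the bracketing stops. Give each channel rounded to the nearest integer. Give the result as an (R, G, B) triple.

(131, 76, 104)

17% lies between the 0% and 39% stops, so the local fraction is t = (17 − 0)/(39 − 0) = 17/39 ≈ 0.4359.
#896fb0 → (137, 111, 176); #7b1e0b → (123, 30, 11).
R = 137 + 0.4359 × (123 − 137) = 130.897 → 131
G = 111 + 0.4359 × (30 − 111) = 75.692 → 76
B = 176 + 0.4359 × (11 − 176) = 104.076 → 104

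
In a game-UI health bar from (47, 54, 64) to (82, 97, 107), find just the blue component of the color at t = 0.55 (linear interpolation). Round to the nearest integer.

B = 64 + 0.55 × (107 − 64) = 87.65 → 88

88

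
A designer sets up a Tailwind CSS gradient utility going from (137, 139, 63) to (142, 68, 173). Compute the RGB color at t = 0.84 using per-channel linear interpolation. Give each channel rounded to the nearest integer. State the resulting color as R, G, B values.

R = 137 + 0.84 × (142 − 137) = 137 + 0.84 × 5 = 141.2 → 141
G = 139 + 0.84 × (68 − 139) = 139 + 0.84 × -71 = 79.36 → 79
B = 63 + 0.84 × (173 − 63) = 63 + 0.84 × 110 = 155.4 → 155

(141, 79, 155)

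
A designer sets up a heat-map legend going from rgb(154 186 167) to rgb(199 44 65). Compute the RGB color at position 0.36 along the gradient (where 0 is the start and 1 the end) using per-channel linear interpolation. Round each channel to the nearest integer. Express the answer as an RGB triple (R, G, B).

(170, 135, 130)

R = 154 + 0.36 × (199 − 154) = 154 + 0.36 × 45 = 170.2 → 170
G = 186 + 0.36 × (44 − 186) = 186 + 0.36 × -142 = 134.88 → 135
B = 167 + 0.36 × (65 − 167) = 167 + 0.36 × -102 = 130.28 → 130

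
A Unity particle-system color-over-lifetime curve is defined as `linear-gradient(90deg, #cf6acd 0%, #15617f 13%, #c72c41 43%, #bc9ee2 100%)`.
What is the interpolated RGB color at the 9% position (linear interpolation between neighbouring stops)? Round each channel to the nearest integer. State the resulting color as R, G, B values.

9% lies between the 0% and 13% stops, so the local fraction is t = (9 − 0)/(13 − 0) = 9/13 ≈ 0.6923.
#cf6acd → (207, 106, 205); #15617f → (21, 97, 127).
R = 207 + 0.6923 × (21 − 207) = 78.232 → 78
G = 106 + 0.6923 × (97 − 106) = 99.769 → 100
B = 205 + 0.6923 × (127 − 205) = 151.001 → 151

(78, 100, 151)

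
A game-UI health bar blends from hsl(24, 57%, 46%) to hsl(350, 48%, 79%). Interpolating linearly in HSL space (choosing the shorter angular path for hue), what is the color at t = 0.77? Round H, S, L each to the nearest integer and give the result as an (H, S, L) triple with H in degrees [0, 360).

Hue: 350 − 24 = 326°, but |326| > 180 so the shorter arc goes the other way: Δh = 326 − 360 = -34°.
H = 24 + 0.77 × (-34) = -2.18 → -2 → -2 mod 360 = 358°
S = 57 + 0.77 × (48 − 57) = 50.07 → 50%
L = 46 + 0.77 × (79 − 46) = 71.41 → 71%

(358, 50, 71)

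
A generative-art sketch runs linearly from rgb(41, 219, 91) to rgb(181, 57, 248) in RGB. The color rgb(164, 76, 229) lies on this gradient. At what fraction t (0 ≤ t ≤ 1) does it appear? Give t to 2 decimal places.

0.88

Invert the lerp on the G channel (largest span, 162): t = (76 − 219) / (57 − 219) = -143/-162 = 0.88272.
Check on R: (164 − 41)/(181 − 41) = 0.8786 ✓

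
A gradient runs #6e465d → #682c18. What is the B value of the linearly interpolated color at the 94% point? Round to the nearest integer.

28

B₁ = 93 (from #6e465d), B₂ = 24 (from #682c18).
B = 93 + 0.94 × (24 − 93) = 28.14 → 28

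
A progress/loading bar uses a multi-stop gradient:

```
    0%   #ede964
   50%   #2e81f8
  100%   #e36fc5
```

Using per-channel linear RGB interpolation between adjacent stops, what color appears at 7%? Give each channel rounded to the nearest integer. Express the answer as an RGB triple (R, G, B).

(210, 218, 121)

7% lies between the 0% and 50% stops, so the local fraction is t = (7 − 0)/(50 − 0) = 7/50 ≈ 0.14.
#ede964 → (237, 233, 100); #2e81f8 → (46, 129, 248).
R = 237 + 0.14 × (46 − 237) = 210.26 → 210
G = 233 + 0.14 × (129 − 233) = 218.44 → 218
B = 100 + 0.14 × (248 − 100) = 120.72 → 121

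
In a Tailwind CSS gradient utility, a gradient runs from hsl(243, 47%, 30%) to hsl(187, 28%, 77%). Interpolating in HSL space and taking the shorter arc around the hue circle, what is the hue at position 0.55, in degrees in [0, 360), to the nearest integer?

212

Hue arc: Δh = 187 − 243 = -56° (|Δh| ≤ 180, already the shorter path).
H = 243 + 0.55 × (-56) = 212.2 → 212°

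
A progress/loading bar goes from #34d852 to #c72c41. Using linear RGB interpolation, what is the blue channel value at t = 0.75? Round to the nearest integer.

69

B₁ = 82 (from #34d852), B₂ = 65 (from #c72c41).
B = 82 + 0.75 × (65 − 82) = 69.25 → 69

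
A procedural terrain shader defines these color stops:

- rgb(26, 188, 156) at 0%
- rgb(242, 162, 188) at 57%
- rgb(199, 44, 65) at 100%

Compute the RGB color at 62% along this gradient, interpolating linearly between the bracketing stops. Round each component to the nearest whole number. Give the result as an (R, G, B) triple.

(237, 148, 174)

62% lies between the 57% and 100% stops, so the local fraction is t = (62 − 57)/(100 − 57) = 5/43 ≈ 0.1163.
R = 242 + 0.1163 × (199 − 242) = 236.999 → 237
G = 162 + 0.1163 × (44 − 162) = 148.277 → 148
B = 188 + 0.1163 × (65 − 188) = 173.695 → 174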